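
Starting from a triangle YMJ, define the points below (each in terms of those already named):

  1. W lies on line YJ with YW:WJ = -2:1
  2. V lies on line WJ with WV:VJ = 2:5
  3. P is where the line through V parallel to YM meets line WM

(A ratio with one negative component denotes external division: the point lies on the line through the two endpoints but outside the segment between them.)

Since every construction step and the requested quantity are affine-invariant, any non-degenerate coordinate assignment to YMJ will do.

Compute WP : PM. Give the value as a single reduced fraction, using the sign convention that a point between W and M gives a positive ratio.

Work in coordinates with Y = (0, 0), M = (1, 0), J = (0, 1).
1. W lies on line YJ with YW:WJ = -2:1 ⇒ W = (0, 2)
2. V lies on line WJ with WV:VJ = 2:5 ⇒ V = (0, 12/7)
3. P is where the line through V parallel to YM meets line WM ⇒ P = (1/7, 12/7)
P = W + t·(M−W) with t = 1/7, so WP:PM = t:(1−t) = 1/7:6/7

WP:PM = 1/6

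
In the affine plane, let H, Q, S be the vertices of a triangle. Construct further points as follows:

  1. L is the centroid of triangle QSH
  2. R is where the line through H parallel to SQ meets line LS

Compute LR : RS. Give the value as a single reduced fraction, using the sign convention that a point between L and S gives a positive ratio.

LR:RS = -2/3

Assign H = (0, 0), Q = (1, 0), S = (0, 1) — the answer is frame-independent, so this choice is without loss of generality.
1. L is the centroid of triangle QSH ⇒ L = (1/3, 1/3)
2. R is where the line through H parallel to SQ meets line LS ⇒ R = (1, -1)
R = L + t·(S−L) with t = -2, so LR:RS = t:(1−t) = -2:3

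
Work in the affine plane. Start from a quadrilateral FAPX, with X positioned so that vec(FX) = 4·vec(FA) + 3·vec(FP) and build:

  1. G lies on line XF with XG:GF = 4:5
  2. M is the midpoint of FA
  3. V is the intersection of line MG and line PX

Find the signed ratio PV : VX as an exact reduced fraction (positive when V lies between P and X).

PV:VX = 23/6

Assign F = (0, 0), A = (1, 0), P = (0, 1), X = (4, 3) — the answer is frame-independent, so this choice is without loss of generality.
1. G lies on line XF with XG:GF = 4:5 ⇒ G = (20/9, 5/3)
2. M is the midpoint of FA ⇒ M = (1/2, 0)
3. V is the intersection of line MG and line PX ⇒ V = (92/29, 75/29)
V = P + t·(X−P) with t = 23/29, so PV:VX = t:(1−t) = 23/29:6/29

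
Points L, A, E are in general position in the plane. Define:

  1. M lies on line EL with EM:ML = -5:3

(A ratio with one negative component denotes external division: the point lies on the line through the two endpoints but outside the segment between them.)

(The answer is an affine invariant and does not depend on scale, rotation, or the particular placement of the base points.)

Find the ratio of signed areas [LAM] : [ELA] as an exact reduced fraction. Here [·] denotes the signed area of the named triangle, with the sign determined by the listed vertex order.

[LAM]:[ELA] = -3/2

Assign L = (0, 0), A = (1, 0), E = (0, 1) — the answer is frame-independent, so this choice is without loss of generality.
1. M lies on line EL with EM:ML = -5:3 ⇒ M = (0, -3/2)
2·[LAM] = -3/2, 2·[ELA] = 1
[LAM]:[ELA] = -3/2:1 = -3/2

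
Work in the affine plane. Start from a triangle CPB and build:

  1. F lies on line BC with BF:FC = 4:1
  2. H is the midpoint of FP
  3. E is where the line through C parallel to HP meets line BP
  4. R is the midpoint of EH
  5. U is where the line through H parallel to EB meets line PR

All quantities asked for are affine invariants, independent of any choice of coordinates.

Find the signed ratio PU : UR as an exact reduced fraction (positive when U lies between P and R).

Assign C = (0, 0), P = (1, 0), B = (0, 1) — the answer is frame-independent, so this choice is without loss of generality.
1. F lies on line BC with BF:FC = 4:1 ⇒ F = (0, 1/5)
2. H is the midpoint of FP ⇒ H = (1/2, 1/10)
3. E is where the line through C parallel to HP meets line BP ⇒ E = (5/4, -1/4)
4. R is the midpoint of EH ⇒ R = (7/8, -3/40)
5. U is where the line through H parallel to EB meets line PR ⇒ U = (3/4, -3/20)
U = P + t·(R−P) with t = 2, so PU:UR = t:(1−t) = 2:-1

PU:UR = -2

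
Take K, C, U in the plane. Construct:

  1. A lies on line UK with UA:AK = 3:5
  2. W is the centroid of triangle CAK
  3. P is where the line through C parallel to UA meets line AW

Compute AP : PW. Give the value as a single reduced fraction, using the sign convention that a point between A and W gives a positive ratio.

AP:PW = -3/2

Choose coordinates K = (0, 0), C = (1, 0), U = (0, 1).
1. A lies on line UK with UA:AK = 3:5 ⇒ A = (0, 5/8)
2. W is the centroid of triangle CAK ⇒ W = (1/3, 5/24)
3. P is where the line through C parallel to UA meets line AW ⇒ P = (1, -5/8)
P = A + t·(W−A) with t = 3, so AP:PW = t:(1−t) = 3:-2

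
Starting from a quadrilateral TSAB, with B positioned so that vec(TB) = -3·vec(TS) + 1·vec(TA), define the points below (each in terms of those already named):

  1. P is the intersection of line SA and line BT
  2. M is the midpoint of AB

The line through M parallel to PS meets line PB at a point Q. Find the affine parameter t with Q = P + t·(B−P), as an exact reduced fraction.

Assign T = (0, 0), S = (1, 0), A = (0, 1), B = (-3, 1) — the answer is frame-independent, so this choice is without loss of generality.
1. P is the intersection of line SA and line BT ⇒ P = (3/2, -1/2)
2. M is the midpoint of AB ⇒ M = (-3/2, 1)
through M parallel to PS: direction (-1/2, 1/2); meets PB at Q = (-3/4, 1/4)
Q = P + t·(B−P) with t = 1/2

t = 1/2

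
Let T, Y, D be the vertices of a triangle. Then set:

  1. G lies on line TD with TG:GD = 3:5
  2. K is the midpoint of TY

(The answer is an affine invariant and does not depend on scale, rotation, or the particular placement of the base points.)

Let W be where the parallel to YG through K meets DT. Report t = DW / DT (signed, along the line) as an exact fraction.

t = 13/16

Assign T = (0, 0), Y = (1, 0), D = (0, 1) — the answer is frame-independent, so this choice is without loss of generality.
1. G lies on line TD with TG:GD = 3:5 ⇒ G = (0, 3/8)
2. K is the midpoint of TY ⇒ K = (1/2, 0)
through K parallel to YG: direction (-1, 3/8); meets DT at W = (0, 3/16)
W = D + t·(T−D) with t = 13/16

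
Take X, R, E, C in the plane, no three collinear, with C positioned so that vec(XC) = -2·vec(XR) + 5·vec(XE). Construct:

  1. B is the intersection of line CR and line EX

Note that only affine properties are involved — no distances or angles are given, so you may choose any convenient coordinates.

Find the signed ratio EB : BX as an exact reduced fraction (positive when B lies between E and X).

Choose coordinates X = (0, 0), R = (1, 0), E = (0, 1), C = (-2, 5).
1. B is the intersection of line CR and line EX ⇒ B = (0, 5/3)
B = E + t·(X−E) with t = -2/3, so EB:BX = t:(1−t) = -2/3:5/3

EB:BX = -2/5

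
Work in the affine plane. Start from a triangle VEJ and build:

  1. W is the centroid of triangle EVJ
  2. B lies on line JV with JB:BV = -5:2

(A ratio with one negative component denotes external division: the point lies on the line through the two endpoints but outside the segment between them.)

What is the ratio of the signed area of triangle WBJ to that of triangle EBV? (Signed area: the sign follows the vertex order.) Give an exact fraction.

[WBJ]:[EBV] = 5/6

Set V = (0, 0), E = (1, 0), J = (0, 1); any affine frame gives the same invariant.
1. W is the centroid of triangle EVJ ⇒ W = (1/3, 1/3)
2. B lies on line JV with JB:BV = -5:2 ⇒ B = (0, -2/3)
2·[WBJ] = -5/9, 2·[EBV] = -2/3
[WBJ]:[EBV] = -5/9:-2/3 = 5/6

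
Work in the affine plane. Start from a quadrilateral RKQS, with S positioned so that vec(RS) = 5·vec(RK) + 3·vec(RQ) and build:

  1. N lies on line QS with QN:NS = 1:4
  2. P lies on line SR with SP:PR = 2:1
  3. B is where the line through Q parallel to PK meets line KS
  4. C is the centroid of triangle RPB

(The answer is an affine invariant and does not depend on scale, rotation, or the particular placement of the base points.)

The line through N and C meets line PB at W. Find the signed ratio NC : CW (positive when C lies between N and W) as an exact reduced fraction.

Set R = (0, 0), K = (1, 0), Q = (0, 1), S = (5, 3); any affine frame gives the same invariant.
1. N lies on line QS with QN:NS = 1:4 ⇒ N = (1, 7/5)
2. P lies on line SR with SP:PR = 2:1 ⇒ P = (5/3, 1)
3. B is where the line through Q parallel to PK meets line KS ⇒ B = (-7/3, -5/2)
4. C is the centroid of triangle RPB ⇒ C = (-2/9, -1/2)
line NC meets PB at W = (-401/897, -254/299)
C = N + t·(W−N) with t = 299/354, so NC:CW = 299/354:55/354

NC:CW = 299/55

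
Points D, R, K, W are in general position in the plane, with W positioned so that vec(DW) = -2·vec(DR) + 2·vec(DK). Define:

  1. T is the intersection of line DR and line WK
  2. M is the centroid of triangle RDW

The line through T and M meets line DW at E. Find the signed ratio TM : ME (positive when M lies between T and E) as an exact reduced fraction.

Assign D = (0, 0), R = (1, 0), K = (0, 1), W = (-2, 2) — the answer is frame-independent, so this choice is without loss of generality.
1. T is the intersection of line DR and line WK ⇒ T = (2, 0)
2. M is the centroid of triangle RDW ⇒ M = (-1/3, 2/3)
line TM meets DW at E = (-4/5, 4/5)
M = T + t·(E−T) with t = 5/6, so TM:ME = 5/6:1/6

TM:ME = 5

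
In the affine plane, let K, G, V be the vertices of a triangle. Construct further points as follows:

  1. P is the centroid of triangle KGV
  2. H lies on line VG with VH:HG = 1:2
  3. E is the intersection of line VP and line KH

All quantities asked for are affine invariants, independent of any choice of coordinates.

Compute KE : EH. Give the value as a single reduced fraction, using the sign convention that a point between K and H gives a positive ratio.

KE:EH = 3

Set K = (0, 0), G = (1, 0), V = (0, 1); any affine frame gives the same invariant.
1. P is the centroid of triangle KGV ⇒ P = (1/3, 1/3)
2. H lies on line VG with VH:HG = 1:2 ⇒ H = (1/3, 2/3)
3. E is the intersection of line VP and line KH ⇒ E = (1/4, 1/2)
E = K + t·(H−K) with t = 3/4, so KE:EH = t:(1−t) = 3/4:1/4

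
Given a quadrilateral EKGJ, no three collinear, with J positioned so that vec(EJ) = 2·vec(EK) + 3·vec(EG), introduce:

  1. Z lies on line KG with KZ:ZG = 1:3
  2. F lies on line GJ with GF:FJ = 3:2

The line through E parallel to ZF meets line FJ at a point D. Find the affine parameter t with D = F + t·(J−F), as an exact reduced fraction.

t = -9/8

Assign E = (0, 0), K = (1, 0), G = (0, 1), J = (2, 3) — the answer is frame-independent, so this choice is without loss of generality.
1. Z lies on line KG with KZ:ZG = 1:3 ⇒ Z = (3/4, 1/4)
2. F lies on line GJ with GF:FJ = 3:2 ⇒ F = (6/5, 11/5)
through E parallel to ZF: direction (9/20, 39/20); meets FJ at D = (3/10, 13/10)
D = F + t·(J−F) with t = -9/8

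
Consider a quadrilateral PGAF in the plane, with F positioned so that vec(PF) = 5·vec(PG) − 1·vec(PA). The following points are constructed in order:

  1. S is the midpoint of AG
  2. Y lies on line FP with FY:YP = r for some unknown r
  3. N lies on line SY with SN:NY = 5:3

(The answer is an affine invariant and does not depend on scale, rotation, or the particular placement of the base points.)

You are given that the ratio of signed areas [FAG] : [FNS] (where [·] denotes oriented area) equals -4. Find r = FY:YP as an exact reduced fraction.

Assign P = (0, 0), G = (1, 0), A = (0, 1), F = (5, -1) — the answer is frame-independent, so this choice is without loss of generality.
1. S is the midpoint of AG ⇒ S = (1/2, 1/2)
2. With FY:YP = r, write λ = r/(r+1) so Y = F + λ·(P−F); Y is affine-linear in λ
3. N lies on line SY with SN:NY = 5:3 ⇒ N is an affine combination of earlier points and hence also affine-linear in λ
Every point depending on Y is an affine combination of Y and λ-independent points, so each such coordinate is linear in λ; the λ² term in each signed area is a multiple of (P−F)×(P−F) = 0, so 2·[FAG] and 2·[FNS] are each linear in λ. Evaluating at λ=0 and λ=1:
  2·[FAG] = 3,   2·[FNS] = -15/8·λ
So [FAG]:[FNS] = (3) / (-15/8·λ). Setting this equal to -4:
  3 = -4·(-15/8·λ)  ⇒  λ = 2/5
Then r = λ/(1−λ) = (2/5)/(3/5) = 2/3. Check: with r = 2/3, Y = (3, -3/5) and [FAG]:[FNS] = -4 as required.

r = 2/3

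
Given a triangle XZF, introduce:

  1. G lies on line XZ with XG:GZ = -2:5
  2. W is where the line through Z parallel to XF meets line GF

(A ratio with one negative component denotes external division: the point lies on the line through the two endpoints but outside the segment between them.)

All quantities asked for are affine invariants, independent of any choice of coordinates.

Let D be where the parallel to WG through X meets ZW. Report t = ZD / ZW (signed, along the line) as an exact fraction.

t = 3/5

Work in coordinates with X = (0, 0), Z = (1, 0), F = (0, 1).
1. G lies on line XZ with XG:GZ = -2:5 ⇒ G = (-2/3, 0)
2. W is where the line through Z parallel to XF meets line GF ⇒ W = (1, 5/2)
through X parallel to WG: direction (-5/3, -5/2); meets ZW at D = (1, 3/2)
D = Z + t·(W−Z) with t = 3/5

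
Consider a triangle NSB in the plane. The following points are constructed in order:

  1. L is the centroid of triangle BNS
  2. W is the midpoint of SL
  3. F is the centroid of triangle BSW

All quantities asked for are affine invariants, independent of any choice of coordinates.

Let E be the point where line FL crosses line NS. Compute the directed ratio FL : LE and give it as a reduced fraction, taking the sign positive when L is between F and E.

FL:LE = 1/6

Work in coordinates with N = (0, 0), S = (1, 0), B = (0, 1).
1. L is the centroid of triangle BNS ⇒ L = (1/3, 1/3)
2. W is the midpoint of SL ⇒ W = (2/3, 1/6)
3. F is the centroid of triangle BSW ⇒ F = (5/9, 7/18)
line FL meets NS at E = (-1, 0)
L = F + t·(E−F) with t = 1/7, so FL:LE = 1/7:6/7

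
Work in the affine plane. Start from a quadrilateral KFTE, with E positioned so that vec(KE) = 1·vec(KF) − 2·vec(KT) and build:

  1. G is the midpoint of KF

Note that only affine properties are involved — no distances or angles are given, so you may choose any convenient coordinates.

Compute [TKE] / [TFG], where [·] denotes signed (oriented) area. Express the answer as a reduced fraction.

[TKE]:[TFG] = -2

Choose coordinates K = (0, 0), F = (1, 0), T = (0, 1), E = (1, -2).
1. G is the midpoint of KF ⇒ G = (1/2, 0)
2·[TKE] = 1, 2·[TFG] = -1/2
[TKE]:[TFG] = 1:-1/2 = -2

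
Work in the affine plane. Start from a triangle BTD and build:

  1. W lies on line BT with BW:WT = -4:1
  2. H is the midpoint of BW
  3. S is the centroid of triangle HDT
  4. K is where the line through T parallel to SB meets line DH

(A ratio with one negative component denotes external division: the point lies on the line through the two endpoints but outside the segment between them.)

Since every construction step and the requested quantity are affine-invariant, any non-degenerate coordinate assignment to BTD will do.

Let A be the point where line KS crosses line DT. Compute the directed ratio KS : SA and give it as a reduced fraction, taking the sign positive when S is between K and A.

KS:SA = 17/7

Assign B = (0, 0), T = (1, 0), D = (0, 1) — the answer is frame-independent, so this choice is without loss of generality.
1. W lies on line BT with BW:WT = -4:1 ⇒ W = (4/3, 0)
2. H is the midpoint of BW ⇒ H = (2/3, 0)
3. S is the centroid of triangle HDT ⇒ S = (5/9, 1/3)
4. K is where the line through T parallel to SB meets line DH ⇒ K = (16/21, -1/7)
line KS meets DT at A = (8/17, 9/17)
S = K + t·(A−K) with t = 17/24, so KS:SA = 17/24:7/24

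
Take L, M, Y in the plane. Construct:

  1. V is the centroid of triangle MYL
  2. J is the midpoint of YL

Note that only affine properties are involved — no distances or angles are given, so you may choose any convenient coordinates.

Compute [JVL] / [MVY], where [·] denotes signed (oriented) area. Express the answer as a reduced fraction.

[JVL]:[MVY] = 1/2

Choose coordinates L = (0, 0), M = (1, 0), Y = (0, 1).
1. V is the centroid of triangle MYL ⇒ V = (1/3, 1/3)
2. J is the midpoint of YL ⇒ J = (0, 1/2)
2·[JVL] = -1/6, 2·[MVY] = -1/3
[JVL]:[MVY] = -1/6:-1/3 = 1/2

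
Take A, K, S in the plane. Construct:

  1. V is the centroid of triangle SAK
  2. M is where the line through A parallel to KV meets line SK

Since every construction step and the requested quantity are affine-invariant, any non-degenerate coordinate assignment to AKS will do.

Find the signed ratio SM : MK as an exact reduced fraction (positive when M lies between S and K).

SM:MK = -2

Set A = (0, 0), K = (1, 0), S = (0, 1); any affine frame gives the same invariant.
1. V is the centroid of triangle SAK ⇒ V = (1/3, 1/3)
2. M is where the line through A parallel to KV meets line SK ⇒ M = (2, -1)
M = S + t·(K−S) with t = 2, so SM:MK = t:(1−t) = 2:-1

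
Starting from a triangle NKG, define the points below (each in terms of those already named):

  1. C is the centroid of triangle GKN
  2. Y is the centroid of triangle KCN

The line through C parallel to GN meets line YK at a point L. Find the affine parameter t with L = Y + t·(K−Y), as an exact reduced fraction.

Assign N = (0, 0), K = (1, 0), G = (0, 1) — the answer is frame-independent, so this choice is without loss of generality.
1. C is the centroid of triangle GKN ⇒ C = (1/3, 1/3)
2. Y is the centroid of triangle KCN ⇒ Y = (4/9, 1/9)
through C parallel to GN: direction (0, -1); meets YK at L = (1/3, 2/15)
L = Y + t·(K−Y) with t = -1/5

t = -1/5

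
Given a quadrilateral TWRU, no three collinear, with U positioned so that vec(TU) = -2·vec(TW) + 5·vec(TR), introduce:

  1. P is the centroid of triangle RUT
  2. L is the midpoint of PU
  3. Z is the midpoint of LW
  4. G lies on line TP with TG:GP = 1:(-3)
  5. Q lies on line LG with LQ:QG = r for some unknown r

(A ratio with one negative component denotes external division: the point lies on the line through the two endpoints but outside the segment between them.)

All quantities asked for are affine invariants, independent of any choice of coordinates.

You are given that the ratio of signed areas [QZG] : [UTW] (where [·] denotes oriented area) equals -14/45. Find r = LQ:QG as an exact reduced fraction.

r = 1/2

Assign T = (0, 0), W = (1, 0), R = (0, 1), U = (-2, 5) — the answer is frame-independent, so this choice is without loss of generality.
1. P is the centroid of triangle RUT ⇒ P = (-2/3, 2)
2. L is the midpoint of PU ⇒ L = (-4/3, 7/2)
3. Z is the midpoint of LW ⇒ Z = (-1/6, 7/4)
4. G lies on line TP with TG:GP = 1:(-3) ⇒ G = (1/3, -1)
5. With LQ:QG = r, write λ = r/(r+1) so Q = L + λ·(G−L); Q is affine-linear in λ
Every point depending on Q is an affine combination of Q and λ-independent points, so each such coordinate is linear in λ; the λ² term in each signed area is a multiple of (G−L)×(G−L) = 0, so 2·[QZG] and 2·[UTW] are each linear in λ. Evaluating at λ=0 and λ=1:
  2·[QZG] = 7/3·λ − 7/3,   2·[UTW] = 5
So [QZG]:[UTW] = (7/3·λ − 7/3) / (5). Setting this equal to -14/45:
  7/3·λ − 7/3 = -14/45·(5)  ⇒  λ = 1/3
Then r = λ/(1−λ) = (1/3)/(2/3) = 1/2. Check: with r = 1/2, Q = (-7/9, 2) and [QZG]:[UTW] = -14/45 as required.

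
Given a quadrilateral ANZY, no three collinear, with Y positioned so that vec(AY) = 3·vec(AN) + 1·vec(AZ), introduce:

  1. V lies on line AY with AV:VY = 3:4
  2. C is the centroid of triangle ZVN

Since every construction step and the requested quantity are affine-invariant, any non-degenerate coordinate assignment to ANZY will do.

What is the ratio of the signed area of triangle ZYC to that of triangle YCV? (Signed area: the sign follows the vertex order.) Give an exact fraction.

[ZYC]:[YCV] = -33/8

Set A = (0, 0), N = (1, 0), Z = (0, 1), Y = (3, 1); any affine frame gives the same invariant.
1. V lies on line AY with AV:VY = 3:4 ⇒ V = (9/7, 3/7)
2. C is the centroid of triangle ZVN ⇒ C = (16/21, 10/21)
2·[ZYC] = -11/7, 2·[YCV] = 8/21
[ZYC]:[YCV] = -11/7:8/21 = -33/8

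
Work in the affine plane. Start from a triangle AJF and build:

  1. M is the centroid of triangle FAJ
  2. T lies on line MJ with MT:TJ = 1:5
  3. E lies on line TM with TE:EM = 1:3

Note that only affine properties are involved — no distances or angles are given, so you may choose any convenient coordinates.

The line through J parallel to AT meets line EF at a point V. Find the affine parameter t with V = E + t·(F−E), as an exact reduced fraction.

t = -21/31

Work in coordinates with A = (0, 0), J = (1, 0), F = (0, 1).
1. M is the centroid of triangle FAJ ⇒ M = (1/3, 1/3)
2. T lies on line MJ with MT:TJ = 1:5 ⇒ T = (4/9, 5/18)
3. E lies on line TM with TE:EM = 1:3 ⇒ E = (5/12, 7/24)
through J parallel to AT: direction (4/9, 5/18); meets EF at V = (65/93, -35/186)
V = E + t·(F−E) with t = -21/31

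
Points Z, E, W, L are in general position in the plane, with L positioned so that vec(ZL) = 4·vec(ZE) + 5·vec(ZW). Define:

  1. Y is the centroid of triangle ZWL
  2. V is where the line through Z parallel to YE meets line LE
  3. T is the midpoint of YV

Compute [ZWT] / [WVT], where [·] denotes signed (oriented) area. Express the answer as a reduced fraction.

[ZWT]:[WVT] = -37/157

Set Z = (0, 0), E = (1, 0), W = (0, 1), L = (4, 5); any affine frame gives the same invariant.
1. Y is the centroid of triangle ZWL ⇒ Y = (4/3, 2)
2. V is where the line through Z parallel to YE meets line LE ⇒ V = (-5/13, -30/13)
3. T is the midpoint of YV ⇒ T = (37/78, -2/13)
2·[ZWT] = -37/78, 2·[WVT] = 157/78
[ZWT]:[WVT] = -37/78:157/78 = -37/157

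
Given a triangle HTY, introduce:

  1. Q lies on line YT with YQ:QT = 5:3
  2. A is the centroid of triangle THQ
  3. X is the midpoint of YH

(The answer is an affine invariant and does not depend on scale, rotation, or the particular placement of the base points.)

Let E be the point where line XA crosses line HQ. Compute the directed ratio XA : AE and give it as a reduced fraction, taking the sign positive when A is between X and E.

Choose coordinates H = (0, 0), T = (1, 0), Y = (0, 1).
1. Q lies on line YT with YQ:QT = 5:3 ⇒ Q = (5/8, 3/8)
2. A is the centroid of triangle THQ ⇒ A = (13/24, 1/8)
3. X is the midpoint of YH ⇒ X = (0, 1/2)
line XA meets HQ at E = (65/168, 13/56)
A = X + t·(E−X) with t = 7/5, so XA:AE = 7/5:-2/5

XA:AE = -7/2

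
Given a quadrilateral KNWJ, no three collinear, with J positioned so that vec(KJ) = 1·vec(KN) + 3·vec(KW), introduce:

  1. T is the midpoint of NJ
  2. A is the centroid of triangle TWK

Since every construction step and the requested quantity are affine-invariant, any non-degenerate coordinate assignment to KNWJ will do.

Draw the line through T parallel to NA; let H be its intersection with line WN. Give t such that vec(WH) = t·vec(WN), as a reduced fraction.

Assign K = (0, 0), N = (1, 0), W = (0, 1), J = (1, 3) — the answer is frame-independent, so this choice is without loss of generality.
1. T is the midpoint of NJ ⇒ T = (1, 3/2)
2. A is the centroid of triangle TWK ⇒ A = (1/3, 5/6)
through T parallel to NA: direction (-2/3, 5/6); meets WN at H = (7, -6)
H = W + t·(N−W) with t = 7

t = 7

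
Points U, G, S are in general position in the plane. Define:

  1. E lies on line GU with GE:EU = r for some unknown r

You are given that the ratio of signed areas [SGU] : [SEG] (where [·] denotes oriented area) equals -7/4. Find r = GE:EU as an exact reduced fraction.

r = 4/3

Assign U = (0, 0), G = (1, 0), S = (0, 1) — the answer is frame-independent, so this choice is without loss of generality.
1. With GE:EU = r, write λ = r/(r+1) so E = G + λ·(U−G); E is affine-linear in λ
Every point depending on E is an affine combination of E and λ-independent points, so each such coordinate is linear in λ; the λ² term in each signed area is a multiple of (U−G)×(U−G) = 0, so 2·[SGU] and 2·[SEG] are each linear in λ. Evaluating at λ=0 and λ=1:
  2·[SGU] = -1,   2·[SEG] = λ
So [SGU]:[SEG] = (-1) / (λ). Setting this equal to -7/4:
  -1 = -7/4·(λ)  ⇒  λ = 4/7
Then r = λ/(1−λ) = (4/7)/(3/7) = 4/3. Check: with r = 4/3, E = (3/7, 0) and [SGU]:[SEG] = -7/4 as required.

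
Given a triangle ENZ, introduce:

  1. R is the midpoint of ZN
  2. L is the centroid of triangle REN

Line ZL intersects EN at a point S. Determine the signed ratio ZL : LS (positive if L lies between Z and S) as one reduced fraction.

ZL:LS = 5

Set E = (0, 0), N = (1, 0), Z = (0, 1); any affine frame gives the same invariant.
1. R is the midpoint of ZN ⇒ R = (1/2, 1/2)
2. L is the centroid of triangle REN ⇒ L = (1/2, 1/6)
line ZL meets EN at S = (3/5, 0)
L = Z + t·(S−Z) with t = 5/6, so ZL:LS = 5/6:1/6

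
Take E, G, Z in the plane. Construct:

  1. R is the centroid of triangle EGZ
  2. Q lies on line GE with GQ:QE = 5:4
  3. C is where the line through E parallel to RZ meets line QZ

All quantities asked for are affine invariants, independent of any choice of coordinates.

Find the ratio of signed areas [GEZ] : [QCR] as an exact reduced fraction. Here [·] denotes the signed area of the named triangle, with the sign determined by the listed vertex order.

[GEZ]:[QCR] = -27/8

Work in coordinates with E = (0, 0), G = (1, 0), Z = (0, 1).
1. R is the centroid of triangle EGZ ⇒ R = (1/3, 1/3)
2. Q lies on line GE with GQ:QE = 5:4 ⇒ Q = (4/9, 0)
3. C is where the line through E parallel to RZ meets line QZ ⇒ C = (4, -8)
2·[GEZ] = -1, 2·[QCR] = 8/27
[GEZ]:[QCR] = -1:8/27 = -27/8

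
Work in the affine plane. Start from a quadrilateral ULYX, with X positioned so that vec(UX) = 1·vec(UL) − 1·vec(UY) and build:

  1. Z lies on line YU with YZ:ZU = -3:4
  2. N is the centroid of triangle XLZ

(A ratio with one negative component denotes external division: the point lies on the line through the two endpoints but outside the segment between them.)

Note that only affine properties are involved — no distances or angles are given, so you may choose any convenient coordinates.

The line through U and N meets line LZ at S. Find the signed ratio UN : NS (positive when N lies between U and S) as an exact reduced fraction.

UN:NS = 11

Set U = (0, 0), L = (1, 0), Y = (0, 1), X = (1, -1); any affine frame gives the same invariant.
1. Z lies on line YU with YZ:ZU = -3:4 ⇒ Z = (0, 4)
2. N is the centroid of triangle XLZ ⇒ N = (2/3, 1)
line UN meets LZ at S = (8/11, 12/11)
N = U + t·(S−U) with t = 11/12, so UN:NS = 11/12:1/12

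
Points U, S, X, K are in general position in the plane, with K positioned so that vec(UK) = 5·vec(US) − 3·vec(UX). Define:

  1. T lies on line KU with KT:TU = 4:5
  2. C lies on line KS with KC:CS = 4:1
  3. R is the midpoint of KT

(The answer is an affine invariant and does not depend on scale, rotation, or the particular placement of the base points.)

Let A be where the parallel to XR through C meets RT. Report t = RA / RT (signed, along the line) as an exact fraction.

Set U = (0, 0), S = (1, 0), X = (0, 1), K = (5, -3); any affine frame gives the same invariant.
1. T lies on line KU with KT:TU = 4:5 ⇒ T = (25/9, -5/3)
2. C lies on line KS with KC:CS = 4:1 ⇒ C = (9/5, -3/5)
3. R is the midpoint of KT ⇒ R = (35/9, -7/3)
through C parallel to XR: direction (35/9, -10/3); meets RT at A = (11/3, -11/5)
A = R + t·(T−R) with t = 1/5

t = 1/5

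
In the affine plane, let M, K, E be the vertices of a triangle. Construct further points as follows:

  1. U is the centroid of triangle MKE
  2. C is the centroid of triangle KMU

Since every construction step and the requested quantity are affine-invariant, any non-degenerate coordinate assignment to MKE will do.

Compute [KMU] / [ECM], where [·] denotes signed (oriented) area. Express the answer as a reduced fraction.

[KMU]:[ECM] = 3/4

Work in coordinates with M = (0, 0), K = (1, 0), E = (0, 1).
1. U is the centroid of triangle MKE ⇒ U = (1/3, 1/3)
2. C is the centroid of triangle KMU ⇒ C = (4/9, 1/9)
2·[KMU] = -1/3, 2·[ECM] = -4/9
[KMU]:[ECM] = -1/3:-4/9 = 3/4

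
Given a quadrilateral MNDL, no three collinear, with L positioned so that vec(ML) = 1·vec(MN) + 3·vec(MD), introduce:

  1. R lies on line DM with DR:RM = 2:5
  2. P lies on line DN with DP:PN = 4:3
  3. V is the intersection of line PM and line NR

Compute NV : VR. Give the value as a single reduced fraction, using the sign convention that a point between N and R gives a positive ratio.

Choose coordinates M = (0, 0), N = (1, 0), D = (0, 1), L = (1, 3).
1. R lies on line DM with DR:RM = 2:5 ⇒ R = (0, 5/7)
2. P lies on line DN with DP:PN = 4:3 ⇒ P = (4/7, 3/7)
3. V is the intersection of line PM and line NR ⇒ V = (20/41, 15/41)
V = N + t·(R−N) with t = 21/41, so NV:VR = t:(1−t) = 21/41:20/41

NV:VR = 21/20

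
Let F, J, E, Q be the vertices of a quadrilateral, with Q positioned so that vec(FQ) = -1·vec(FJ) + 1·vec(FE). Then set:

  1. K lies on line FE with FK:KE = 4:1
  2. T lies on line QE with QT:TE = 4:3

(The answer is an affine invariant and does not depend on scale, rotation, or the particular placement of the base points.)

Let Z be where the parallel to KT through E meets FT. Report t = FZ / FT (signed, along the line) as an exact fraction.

t = 5/4

Choose coordinates F = (0, 0), J = (1, 0), E = (0, 1), Q = (-1, 1).
1. K lies on line FE with FK:KE = 4:1 ⇒ K = (0, 4/5)
2. T lies on line QE with QT:TE = 4:3 ⇒ T = (-3/7, 1)
through E parallel to KT: direction (-3/7, 1/5); meets FT at Z = (-15/28, 5/4)
Z = F + t·(T−F) with t = 5/4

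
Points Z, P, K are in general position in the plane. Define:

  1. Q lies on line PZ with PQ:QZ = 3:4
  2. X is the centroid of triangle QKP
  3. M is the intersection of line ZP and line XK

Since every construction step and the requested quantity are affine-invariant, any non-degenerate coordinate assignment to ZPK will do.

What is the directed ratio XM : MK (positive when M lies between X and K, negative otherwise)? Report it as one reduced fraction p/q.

XM:MK = -1/3

Choose coordinates Z = (0, 0), P = (1, 0), K = (0, 1).
1. Q lies on line PZ with PQ:QZ = 3:4 ⇒ Q = (4/7, 0)
2. X is the centroid of triangle QKP ⇒ X = (11/21, 1/3)
3. M is the intersection of line ZP and line XK ⇒ M = (11/14, 0)
M = X + t·(K−X) with t = -1/2, so XM:MK = t:(1−t) = -1/2:3/2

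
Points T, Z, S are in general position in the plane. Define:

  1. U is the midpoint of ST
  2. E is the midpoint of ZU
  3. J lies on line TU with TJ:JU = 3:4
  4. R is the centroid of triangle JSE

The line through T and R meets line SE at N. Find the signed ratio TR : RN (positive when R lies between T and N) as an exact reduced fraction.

TR:RN = 31/11

Choose coordinates T = (0, 0), Z = (1, 0), S = (0, 1).
1. U is the midpoint of ST ⇒ U = (0, 1/2)
2. E is the midpoint of ZU ⇒ E = (1/2, 1/4)
3. J lies on line TU with TJ:JU = 3:4 ⇒ J = (0, 3/14)
4. R is the centroid of triangle JSE ⇒ R = (1/6, 41/84)
line TR meets SE at N = (7/31, 41/62)
R = T + t·(N−T) with t = 31/42, so TR:RN = 31/42:11/42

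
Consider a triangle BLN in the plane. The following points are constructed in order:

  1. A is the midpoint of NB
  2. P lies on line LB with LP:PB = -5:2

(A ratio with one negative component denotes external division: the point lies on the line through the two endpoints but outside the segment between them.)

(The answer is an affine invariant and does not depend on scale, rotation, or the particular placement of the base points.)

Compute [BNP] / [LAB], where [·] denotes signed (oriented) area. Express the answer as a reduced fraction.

[BNP]:[LAB] = 4/3

Set B = (0, 0), L = (1, 0), N = (0, 1); any affine frame gives the same invariant.
1. A is the midpoint of NB ⇒ A = (0, 1/2)
2. P lies on line LB with LP:PB = -5:2 ⇒ P = (-2/3, 0)
2·[BNP] = 2/3, 2·[LAB] = 1/2
[BNP]:[LAB] = 2/3:1/2 = 4/3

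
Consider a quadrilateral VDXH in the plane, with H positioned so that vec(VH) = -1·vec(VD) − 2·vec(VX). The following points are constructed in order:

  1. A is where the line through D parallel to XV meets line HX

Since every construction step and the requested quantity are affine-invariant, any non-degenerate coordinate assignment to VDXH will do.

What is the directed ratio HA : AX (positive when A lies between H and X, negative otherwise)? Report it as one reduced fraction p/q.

HA:AX = -2

Work in coordinates with V = (0, 0), D = (1, 0), X = (0, 1), H = (-1, -2).
1. A is where the line through D parallel to XV meets line HX ⇒ A = (1, 4)
A = H + t·(X−H) with t = 2, so HA:AX = t:(1−t) = 2:-1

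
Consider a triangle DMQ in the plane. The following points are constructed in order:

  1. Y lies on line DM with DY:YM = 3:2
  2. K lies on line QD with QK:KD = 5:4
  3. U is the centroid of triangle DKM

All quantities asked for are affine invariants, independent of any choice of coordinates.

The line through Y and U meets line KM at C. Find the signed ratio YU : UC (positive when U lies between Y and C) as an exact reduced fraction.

YU:UC = 1/5

Assign D = (0, 0), M = (1, 0), Q = (0, 1) — the answer is frame-independent, so this choice is without loss of generality.
1. Y lies on line DM with DY:YM = 3:2 ⇒ Y = (3/5, 0)
2. K lies on line QD with QK:KD = 5:4 ⇒ K = (0, 4/9)
3. U is the centroid of triangle DKM ⇒ U = (1/3, 4/27)
line YU meets KM at C = (-1, 8/9)
U = Y + t·(C−Y) with t = 1/6, so YU:UC = 1/6:5/6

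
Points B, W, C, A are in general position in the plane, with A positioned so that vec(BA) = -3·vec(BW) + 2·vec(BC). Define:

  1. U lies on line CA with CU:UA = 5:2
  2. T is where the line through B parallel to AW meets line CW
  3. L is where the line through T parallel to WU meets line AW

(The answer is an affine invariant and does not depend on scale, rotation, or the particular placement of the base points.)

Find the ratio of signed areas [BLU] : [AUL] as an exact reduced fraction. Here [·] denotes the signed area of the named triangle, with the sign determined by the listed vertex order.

Assign B = (0, 0), W = (1, 0), C = (0, 1), A = (-3, 2) — the answer is frame-independent, so this choice is without loss of generality.
1. U lies on line CA with CU:UA = 5:2 ⇒ U = (-15/7, 12/7)
2. T is where the line through B parallel to AW meets line CW ⇒ T = (2, -1)
3. L is where the line through T parallel to WU meets line AW ⇒ L = (-9, 5)
2·[BLU] = -33/7, 2·[AUL] = 6/7
[BLU]:[AUL] = -33/7:6/7 = -11/2

[BLU]:[AUL] = -11/2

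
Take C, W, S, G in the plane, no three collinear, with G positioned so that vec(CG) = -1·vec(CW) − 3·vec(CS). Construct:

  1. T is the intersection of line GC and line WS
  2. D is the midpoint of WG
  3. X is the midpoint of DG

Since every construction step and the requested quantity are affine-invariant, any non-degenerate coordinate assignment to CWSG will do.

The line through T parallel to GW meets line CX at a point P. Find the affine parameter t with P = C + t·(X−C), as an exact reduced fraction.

t = -1/4

Work in coordinates with C = (0, 0), W = (1, 0), S = (0, 1), G = (-1, -3).
1. T is the intersection of line GC and line WS ⇒ T = (1/4, 3/4)
2. D is the midpoint of WG ⇒ D = (0, -3/2)
3. X is the midpoint of DG ⇒ X = (-1/2, -9/4)
through T parallel to GW: direction (2, 3); meets CX at P = (1/8, 9/16)
P = C + t·(X−C) with t = -1/4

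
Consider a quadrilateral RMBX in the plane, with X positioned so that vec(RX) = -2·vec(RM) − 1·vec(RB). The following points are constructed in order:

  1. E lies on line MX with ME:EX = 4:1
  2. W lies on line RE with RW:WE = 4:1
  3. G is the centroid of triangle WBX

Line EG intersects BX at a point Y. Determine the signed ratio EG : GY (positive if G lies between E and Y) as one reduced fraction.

Set R = (0, 0), M = (1, 0), B = (0, 1), X = (-2, -1); any affine frame gives the same invariant.
1. E lies on line MX with ME:EX = 4:1 ⇒ E = (-7/5, -4/5)
2. W lies on line RE with RW:WE = 4:1 ⇒ W = (-28/25, -16/25)
3. G is the centroid of triangle WBX ⇒ G = (-26/25, -16/75)
line EG meets BX at Y = (-13/17, 4/17)
G = E + t·(Y−E) with t = 17/30, so EG:GY = 17/30:13/30

EG:GY = 17/13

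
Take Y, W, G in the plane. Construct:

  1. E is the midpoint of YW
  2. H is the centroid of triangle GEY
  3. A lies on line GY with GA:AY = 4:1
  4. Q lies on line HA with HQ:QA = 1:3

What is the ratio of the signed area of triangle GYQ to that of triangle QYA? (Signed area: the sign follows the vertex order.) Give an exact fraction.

[GYQ]:[QYA] = -5

Work in coordinates with Y = (0, 0), W = (1, 0), G = (0, 1).
1. E is the midpoint of YW ⇒ E = (1/2, 0)
2. H is the centroid of triangle GEY ⇒ H = (1/6, 1/3)
3. A lies on line GY with GA:AY = 4:1 ⇒ A = (0, 1/5)
4. Q lies on line HA with HQ:QA = 1:3 ⇒ Q = (1/8, 3/10)
2·[GYQ] = 1/8, 2·[QYA] = -1/40
[GYQ]:[QYA] = 1/8:-1/40 = -5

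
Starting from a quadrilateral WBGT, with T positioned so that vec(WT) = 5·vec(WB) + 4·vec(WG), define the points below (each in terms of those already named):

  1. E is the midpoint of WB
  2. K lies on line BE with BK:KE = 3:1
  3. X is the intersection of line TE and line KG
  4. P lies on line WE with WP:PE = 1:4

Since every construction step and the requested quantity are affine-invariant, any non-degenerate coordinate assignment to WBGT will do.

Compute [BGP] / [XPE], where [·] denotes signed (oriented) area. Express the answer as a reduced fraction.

Choose coordinates W = (0, 0), B = (1, 0), G = (0, 1), T = (5, 4).
1. E is the midpoint of WB ⇒ E = (1/2, 0)
2. K lies on line BE with BK:KE = 3:1 ⇒ K = (5/8, 0)
3. X is the intersection of line TE and line KG ⇒ X = (65/112, 1/14)
4. P lies on line WE with WP:PE = 1:4 ⇒ P = (1/10, 0)
2·[BGP] = 9/10, 2·[XPE] = 1/35
[BGP]:[XPE] = 9/10:1/35 = 63/2

[BGP]:[XPE] = 63/2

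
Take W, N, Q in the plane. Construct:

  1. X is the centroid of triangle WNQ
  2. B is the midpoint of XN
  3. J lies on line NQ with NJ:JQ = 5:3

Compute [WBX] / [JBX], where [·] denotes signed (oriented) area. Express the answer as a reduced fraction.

[WBX]:[JBX] = -8/5

Choose coordinates W = (0, 0), N = (1, 0), Q = (0, 1).
1. X is the centroid of triangle WNQ ⇒ X = (1/3, 1/3)
2. B is the midpoint of XN ⇒ B = (2/3, 1/6)
3. J lies on line NQ with NJ:JQ = 5:3 ⇒ J = (3/8, 5/8)
2·[WBX] = 1/6, 2·[JBX] = -5/48
[WBX]:[JBX] = 1/6:-5/48 = -8/5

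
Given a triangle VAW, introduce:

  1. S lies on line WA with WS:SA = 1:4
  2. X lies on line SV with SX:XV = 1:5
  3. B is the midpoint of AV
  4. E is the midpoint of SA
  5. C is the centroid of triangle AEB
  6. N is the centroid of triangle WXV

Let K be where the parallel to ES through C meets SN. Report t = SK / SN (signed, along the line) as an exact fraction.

t = 3/7

Choose coordinates V = (0, 0), A = (1, 0), W = (0, 1).
1. S lies on line WA with WS:SA = 1:4 ⇒ S = (1/5, 4/5)
2. X lies on line SV with SX:XV = 1:5 ⇒ X = (1/6, 2/3)
3. B is the midpoint of AV ⇒ B = (1/2, 0)
4. E is the midpoint of SA ⇒ E = (3/5, 2/5)
5. C is the centroid of triangle AEB ⇒ C = (7/10, 2/15)
6. N is the centroid of triangle WXV ⇒ N = (1/18, 5/9)
through C parallel to ES: direction (-2/5, 2/5); meets SN at K = (29/210, 73/105)
K = S + t·(N−S) with t = 3/7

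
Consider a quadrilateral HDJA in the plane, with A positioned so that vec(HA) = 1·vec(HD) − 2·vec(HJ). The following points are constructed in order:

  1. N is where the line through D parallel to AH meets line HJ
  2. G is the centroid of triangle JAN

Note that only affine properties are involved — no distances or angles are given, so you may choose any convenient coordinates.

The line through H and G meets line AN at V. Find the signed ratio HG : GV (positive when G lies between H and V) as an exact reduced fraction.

Assign H = (0, 0), D = (1, 0), J = (0, 1), A = (1, -2) — the answer is frame-independent, so this choice is without loss of generality.
1. N is where the line through D parallel to AH meets line HJ ⇒ N = (0, 2)
2. G is the centroid of triangle JAN ⇒ G = (1/3, 1/3)
line HG meets AN at V = (2/5, 2/5)
G = H + t·(V−H) with t = 5/6, so HG:GV = 5/6:1/6

HG:GV = 5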